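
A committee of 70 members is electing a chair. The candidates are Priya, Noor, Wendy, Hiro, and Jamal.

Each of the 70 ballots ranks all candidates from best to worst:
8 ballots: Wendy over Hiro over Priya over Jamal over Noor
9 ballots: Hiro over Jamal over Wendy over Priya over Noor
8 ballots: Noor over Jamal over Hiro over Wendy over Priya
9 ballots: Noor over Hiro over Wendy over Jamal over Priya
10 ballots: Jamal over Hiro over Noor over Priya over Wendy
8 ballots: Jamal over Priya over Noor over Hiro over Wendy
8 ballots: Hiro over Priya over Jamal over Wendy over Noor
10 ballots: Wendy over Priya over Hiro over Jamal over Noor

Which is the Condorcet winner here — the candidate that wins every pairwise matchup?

Hiro vs Priya: 52–18
Hiro vs Noor: 45–25
Hiro vs Wendy: 52–18
Hiro vs Jamal: 44–26
Hiro beats every other candidate.

Hiro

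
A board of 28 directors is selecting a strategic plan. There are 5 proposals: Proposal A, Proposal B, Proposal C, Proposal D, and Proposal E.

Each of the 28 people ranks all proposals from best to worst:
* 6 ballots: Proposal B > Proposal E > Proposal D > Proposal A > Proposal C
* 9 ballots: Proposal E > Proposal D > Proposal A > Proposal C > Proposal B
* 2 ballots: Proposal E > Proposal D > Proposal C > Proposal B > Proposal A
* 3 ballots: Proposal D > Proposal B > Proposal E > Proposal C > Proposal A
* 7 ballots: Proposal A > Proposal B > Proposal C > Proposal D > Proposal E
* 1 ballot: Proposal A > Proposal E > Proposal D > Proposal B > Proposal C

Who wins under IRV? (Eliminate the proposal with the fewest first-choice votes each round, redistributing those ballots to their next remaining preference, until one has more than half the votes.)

Proposal B

Round 1: Proposal A 8, Proposal B 6, Proposal C 0, Proposal D 3, Proposal E 11. Proposal C eliminated.
Round 2: Proposal A 8, Proposal B 6, Proposal D 3, Proposal E 11. Proposal D eliminated.
Round 3: Proposal A 8, Proposal B 9, Proposal E 11. Proposal A eliminated.
Round 4: Proposal B 16, Proposal E 12. Proposal B has a majority (≥15).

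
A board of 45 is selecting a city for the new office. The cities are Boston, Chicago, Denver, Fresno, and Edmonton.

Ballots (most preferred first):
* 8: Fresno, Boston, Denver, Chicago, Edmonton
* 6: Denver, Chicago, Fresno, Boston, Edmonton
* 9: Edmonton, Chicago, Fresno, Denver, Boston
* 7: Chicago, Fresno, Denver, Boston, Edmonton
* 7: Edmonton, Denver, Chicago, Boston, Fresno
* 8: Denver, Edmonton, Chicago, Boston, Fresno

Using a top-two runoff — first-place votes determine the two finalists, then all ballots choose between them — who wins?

Denver

Round 1 first-place votes: Boston 0, Chicago 7, Denver 14, Fresno 8, Edmonton 16. Edmonton and Denver advance.
Runoff: Edmonton is ranked above Denver on 16 ballots, Denver above Edmonton on 29.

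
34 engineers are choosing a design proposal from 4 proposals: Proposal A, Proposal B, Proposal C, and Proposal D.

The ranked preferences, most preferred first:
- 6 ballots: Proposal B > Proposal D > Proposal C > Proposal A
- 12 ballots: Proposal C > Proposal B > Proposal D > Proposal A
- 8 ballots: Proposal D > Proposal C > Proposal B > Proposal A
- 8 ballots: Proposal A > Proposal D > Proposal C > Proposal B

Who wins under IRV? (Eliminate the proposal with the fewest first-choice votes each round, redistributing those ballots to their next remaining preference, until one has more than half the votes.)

Round 1: Proposal A 8, Proposal B 6, Proposal C 12, Proposal D 8. Proposal B eliminated.
Round 2: Proposal A 8, Proposal C 12, Proposal D 14. Proposal A eliminated.
Round 3: Proposal C 12, Proposal D 22. Proposal D has a majority (≥18).

Proposal D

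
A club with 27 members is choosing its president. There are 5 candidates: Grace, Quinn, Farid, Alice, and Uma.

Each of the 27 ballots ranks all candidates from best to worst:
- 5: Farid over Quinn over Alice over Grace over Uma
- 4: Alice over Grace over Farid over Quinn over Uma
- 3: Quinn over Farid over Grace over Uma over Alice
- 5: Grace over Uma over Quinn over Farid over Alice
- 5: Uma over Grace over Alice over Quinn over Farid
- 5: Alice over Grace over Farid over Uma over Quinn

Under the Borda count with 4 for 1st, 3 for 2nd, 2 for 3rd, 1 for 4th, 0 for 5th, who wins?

Grace

Grace: 5×1 + 4×3 + 3×2 + 5×4 + 5×3 + 5×3 = 73
Quinn: 5×3 + 4×1 + 3×4 + 5×2 + 5×1 + 5×0 = 46
Farid: 5×4 + 4×2 + 3×3 + 5×1 + 5×0 + 5×2 = 52
Alice: 5×2 + 4×4 + 3×0 + 5×0 + 5×2 + 5×4 = 56
Uma: 5×0 + 4×0 + 3×1 + 5×3 + 5×4 + 5×1 = 43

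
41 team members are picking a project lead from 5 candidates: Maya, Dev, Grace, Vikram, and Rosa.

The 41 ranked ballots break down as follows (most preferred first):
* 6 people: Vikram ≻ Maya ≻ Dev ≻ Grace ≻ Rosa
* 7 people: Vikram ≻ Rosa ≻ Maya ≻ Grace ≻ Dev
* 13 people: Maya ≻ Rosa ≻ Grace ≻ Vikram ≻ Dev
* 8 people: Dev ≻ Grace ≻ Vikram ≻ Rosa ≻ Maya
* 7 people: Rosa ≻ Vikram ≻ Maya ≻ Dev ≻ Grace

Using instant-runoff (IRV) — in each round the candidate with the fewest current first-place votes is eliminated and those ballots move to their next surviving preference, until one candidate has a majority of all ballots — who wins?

Vikram

Round 1: Maya 13, Dev 8, Grace 0, Vikram 13, Rosa 7. Grace eliminated.
Round 2: Maya 13, Dev 8, Vikram 13, Rosa 7. Rosa eliminated.
Round 3: Maya 13, Dev 8, Vikram 20. Dev eliminated.
Round 4: Maya 13, Vikram 28. Vikram has a majority (≥21).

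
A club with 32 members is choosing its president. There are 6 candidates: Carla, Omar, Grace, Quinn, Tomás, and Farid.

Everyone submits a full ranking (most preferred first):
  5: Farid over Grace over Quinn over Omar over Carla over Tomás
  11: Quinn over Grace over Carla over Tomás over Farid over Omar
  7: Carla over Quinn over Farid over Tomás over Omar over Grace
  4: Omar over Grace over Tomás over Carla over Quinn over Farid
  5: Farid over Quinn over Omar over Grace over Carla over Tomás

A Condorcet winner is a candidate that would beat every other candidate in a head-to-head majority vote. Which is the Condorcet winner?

Quinn vs Carla: 21–11
Quinn vs Omar: 28–4
Quinn vs Grace: 23–9
Quinn vs Tomás: 28–4
Quinn vs Farid: 22–10
Quinn beats every other candidate.

Quinn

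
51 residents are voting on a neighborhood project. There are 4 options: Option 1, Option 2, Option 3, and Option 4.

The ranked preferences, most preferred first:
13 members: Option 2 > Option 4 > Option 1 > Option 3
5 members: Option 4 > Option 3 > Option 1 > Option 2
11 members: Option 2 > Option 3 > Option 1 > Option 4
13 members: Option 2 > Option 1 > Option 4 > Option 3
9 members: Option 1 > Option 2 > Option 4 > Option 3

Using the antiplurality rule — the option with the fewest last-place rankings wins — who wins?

Option 1

Last-place votes: Option 1 0, Option 2 5, Option 3 35, Option 4 11.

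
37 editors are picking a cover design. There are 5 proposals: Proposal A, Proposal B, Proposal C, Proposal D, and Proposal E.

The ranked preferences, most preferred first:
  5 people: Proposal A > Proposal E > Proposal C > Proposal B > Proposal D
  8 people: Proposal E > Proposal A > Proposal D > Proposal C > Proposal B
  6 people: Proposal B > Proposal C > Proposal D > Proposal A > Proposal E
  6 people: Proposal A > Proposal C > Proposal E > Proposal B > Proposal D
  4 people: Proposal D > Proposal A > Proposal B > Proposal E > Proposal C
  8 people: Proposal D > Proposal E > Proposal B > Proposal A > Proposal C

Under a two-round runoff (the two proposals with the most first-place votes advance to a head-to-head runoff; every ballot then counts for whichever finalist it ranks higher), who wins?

Proposal A

Round 1 first-place votes: Proposal A 11, Proposal B 6, Proposal C 0, Proposal D 12, Proposal E 8. Proposal D and Proposal A advance.
Runoff: Proposal D is ranked above Proposal A on 18 ballots, Proposal A above Proposal D on 19.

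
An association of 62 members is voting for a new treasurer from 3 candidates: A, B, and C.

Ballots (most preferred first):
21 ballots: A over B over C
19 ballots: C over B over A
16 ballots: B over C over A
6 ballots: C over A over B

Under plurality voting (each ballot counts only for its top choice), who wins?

C

First-place votes: A 21, B 16, C 25.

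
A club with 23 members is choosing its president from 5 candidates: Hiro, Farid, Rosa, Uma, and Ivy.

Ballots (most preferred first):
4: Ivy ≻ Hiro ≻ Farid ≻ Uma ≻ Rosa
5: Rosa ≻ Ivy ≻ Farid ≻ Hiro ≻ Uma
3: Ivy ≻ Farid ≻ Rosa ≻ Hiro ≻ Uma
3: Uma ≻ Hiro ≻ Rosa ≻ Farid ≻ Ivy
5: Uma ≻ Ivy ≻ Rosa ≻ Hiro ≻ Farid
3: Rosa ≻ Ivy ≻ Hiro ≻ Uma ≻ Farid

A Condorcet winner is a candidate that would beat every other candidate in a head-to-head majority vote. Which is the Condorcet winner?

Ivy vs Hiro: 20–3
Ivy vs Farid: 20–3
Ivy vs Rosa: 12–11
Ivy vs Uma: 15–8
Ivy beats every other candidate.

Ivy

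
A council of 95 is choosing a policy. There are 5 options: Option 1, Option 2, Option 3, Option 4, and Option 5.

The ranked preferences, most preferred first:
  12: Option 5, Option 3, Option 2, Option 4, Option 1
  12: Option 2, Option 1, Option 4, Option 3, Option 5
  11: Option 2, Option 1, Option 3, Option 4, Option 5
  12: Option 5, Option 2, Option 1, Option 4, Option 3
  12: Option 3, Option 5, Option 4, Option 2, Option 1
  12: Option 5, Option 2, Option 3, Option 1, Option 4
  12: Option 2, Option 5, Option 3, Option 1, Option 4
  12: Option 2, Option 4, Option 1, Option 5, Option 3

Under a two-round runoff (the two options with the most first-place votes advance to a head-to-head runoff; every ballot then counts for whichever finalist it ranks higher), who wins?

Round 1 first-place votes: Option 1 0, Option 2 47, Option 3 12, Option 4 0, Option 5 36. Option 2 and Option 5 advance.
Runoff: Option 2 is ranked above Option 5 on 47 ballots, Option 5 above Option 2 on 48.

Option 5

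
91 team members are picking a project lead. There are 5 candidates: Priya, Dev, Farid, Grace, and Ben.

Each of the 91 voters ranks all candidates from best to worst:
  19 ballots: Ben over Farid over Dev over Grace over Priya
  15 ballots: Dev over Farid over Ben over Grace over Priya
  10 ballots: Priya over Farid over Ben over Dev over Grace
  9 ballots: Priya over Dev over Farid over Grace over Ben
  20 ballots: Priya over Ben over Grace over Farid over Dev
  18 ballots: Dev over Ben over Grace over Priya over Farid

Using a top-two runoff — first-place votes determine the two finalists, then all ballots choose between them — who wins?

Dev

Round 1 first-place votes: Priya 39, Dev 33, Farid 0, Grace 0, Ben 19. Priya and Dev advance.
Runoff: Priya is ranked above Dev on 39 ballots, Dev above Priya on 52.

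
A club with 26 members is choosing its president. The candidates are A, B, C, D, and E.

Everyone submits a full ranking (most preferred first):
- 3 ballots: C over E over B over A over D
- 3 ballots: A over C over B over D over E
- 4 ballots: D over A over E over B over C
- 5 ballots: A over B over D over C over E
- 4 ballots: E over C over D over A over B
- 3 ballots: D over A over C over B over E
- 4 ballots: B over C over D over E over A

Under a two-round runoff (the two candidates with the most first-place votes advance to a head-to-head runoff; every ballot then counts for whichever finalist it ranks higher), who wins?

D

Round 1 first-place votes: A 8, B 4, C 3, D 7, E 4. A and D advance.
Runoff: A is ranked above D on 11 ballots, D above A on 15.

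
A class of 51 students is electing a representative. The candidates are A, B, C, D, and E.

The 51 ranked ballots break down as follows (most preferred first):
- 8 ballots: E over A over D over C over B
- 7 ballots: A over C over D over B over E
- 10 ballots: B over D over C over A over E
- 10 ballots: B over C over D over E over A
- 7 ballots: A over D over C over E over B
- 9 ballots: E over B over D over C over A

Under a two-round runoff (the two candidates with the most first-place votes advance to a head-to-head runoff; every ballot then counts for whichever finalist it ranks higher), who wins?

B

Round 1 first-place votes: A 14, B 20, C 0, D 0, E 17. B and E advance.
Runoff: B is ranked above E on 27 ballots, E above B on 24.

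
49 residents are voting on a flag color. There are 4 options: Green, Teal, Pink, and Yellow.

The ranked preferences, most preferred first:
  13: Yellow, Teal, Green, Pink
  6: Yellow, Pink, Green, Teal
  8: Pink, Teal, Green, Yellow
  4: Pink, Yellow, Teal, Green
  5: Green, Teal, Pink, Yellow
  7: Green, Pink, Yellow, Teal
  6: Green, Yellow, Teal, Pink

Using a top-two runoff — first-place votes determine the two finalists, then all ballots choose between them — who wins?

Round 1 first-place votes: Green 18, Teal 0, Pink 12, Yellow 19. Yellow and Green advance.
Runoff: Yellow is ranked above Green on 23 ballots, Green above Yellow on 26.

Green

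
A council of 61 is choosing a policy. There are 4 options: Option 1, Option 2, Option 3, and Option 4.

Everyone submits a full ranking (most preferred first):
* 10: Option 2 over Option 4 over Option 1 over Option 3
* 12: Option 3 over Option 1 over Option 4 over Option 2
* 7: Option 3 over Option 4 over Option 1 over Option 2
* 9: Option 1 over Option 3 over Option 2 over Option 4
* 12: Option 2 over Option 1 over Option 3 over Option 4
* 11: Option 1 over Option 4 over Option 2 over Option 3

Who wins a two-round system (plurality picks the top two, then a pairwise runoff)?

Option 1

Round 1 first-place votes: Option 1 20, Option 2 22, Option 3 19, Option 4 0. Option 2 and Option 1 advance.
Runoff: Option 2 is ranked above Option 1 on 22 ballots, Option 1 above Option 2 on 39.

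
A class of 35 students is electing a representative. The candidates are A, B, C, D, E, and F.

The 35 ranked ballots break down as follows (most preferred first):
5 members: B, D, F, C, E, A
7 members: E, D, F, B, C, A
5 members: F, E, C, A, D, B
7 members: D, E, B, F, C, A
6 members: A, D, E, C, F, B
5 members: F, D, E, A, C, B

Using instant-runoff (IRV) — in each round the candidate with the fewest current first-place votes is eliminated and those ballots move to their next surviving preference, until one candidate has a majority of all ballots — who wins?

D

Round 1: A 6, B 5, C 0, D 7, E 7, F 10. C eliminated.
Round 2: A 6, B 5, D 7, E 7, F 10. B eliminated.
Round 3: A 6, D 12, E 7, F 10. A eliminated.
Round 4: D 18, E 7, F 10. D has a majority (≥18).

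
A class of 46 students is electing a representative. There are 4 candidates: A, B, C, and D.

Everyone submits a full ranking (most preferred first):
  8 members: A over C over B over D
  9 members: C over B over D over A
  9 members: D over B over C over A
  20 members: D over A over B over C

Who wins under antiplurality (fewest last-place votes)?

Last-place votes: A 18, B 0, C 20, D 8.

B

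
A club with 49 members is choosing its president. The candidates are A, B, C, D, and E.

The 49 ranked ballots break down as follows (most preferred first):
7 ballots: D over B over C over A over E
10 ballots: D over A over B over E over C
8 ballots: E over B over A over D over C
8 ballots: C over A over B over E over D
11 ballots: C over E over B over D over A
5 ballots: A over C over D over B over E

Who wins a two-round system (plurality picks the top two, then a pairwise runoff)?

Round 1 first-place votes: A 5, B 0, C 19, D 17, E 8. C and D advance.
Runoff: C is ranked above D on 24 ballots, D above C on 25.

D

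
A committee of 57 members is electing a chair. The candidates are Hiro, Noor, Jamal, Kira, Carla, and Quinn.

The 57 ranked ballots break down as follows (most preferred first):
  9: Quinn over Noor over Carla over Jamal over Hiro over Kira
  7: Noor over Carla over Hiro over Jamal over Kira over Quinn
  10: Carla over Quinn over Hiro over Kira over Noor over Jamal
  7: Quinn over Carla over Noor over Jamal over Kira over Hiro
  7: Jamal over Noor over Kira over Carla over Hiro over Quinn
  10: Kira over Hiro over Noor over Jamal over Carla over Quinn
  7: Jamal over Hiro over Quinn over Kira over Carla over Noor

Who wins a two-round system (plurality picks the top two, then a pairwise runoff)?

Round 1 first-place votes: Hiro 0, Noor 7, Jamal 14, Kira 10, Carla 10, Quinn 16. Quinn and Jamal advance.
Runoff: Quinn is ranked above Jamal on 26 ballots, Jamal above Quinn on 31.

Jamal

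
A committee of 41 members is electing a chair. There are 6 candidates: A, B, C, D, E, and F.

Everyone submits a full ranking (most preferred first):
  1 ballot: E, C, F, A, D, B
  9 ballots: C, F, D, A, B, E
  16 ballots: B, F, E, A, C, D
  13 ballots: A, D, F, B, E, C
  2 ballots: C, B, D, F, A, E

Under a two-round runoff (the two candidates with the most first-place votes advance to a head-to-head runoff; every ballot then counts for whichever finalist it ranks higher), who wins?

Round 1 first-place votes: A 13, B 16, C 11, D 0, E 1, F 0. B and A advance.
Runoff: B is ranked above A on 18 ballots, A above B on 23.

A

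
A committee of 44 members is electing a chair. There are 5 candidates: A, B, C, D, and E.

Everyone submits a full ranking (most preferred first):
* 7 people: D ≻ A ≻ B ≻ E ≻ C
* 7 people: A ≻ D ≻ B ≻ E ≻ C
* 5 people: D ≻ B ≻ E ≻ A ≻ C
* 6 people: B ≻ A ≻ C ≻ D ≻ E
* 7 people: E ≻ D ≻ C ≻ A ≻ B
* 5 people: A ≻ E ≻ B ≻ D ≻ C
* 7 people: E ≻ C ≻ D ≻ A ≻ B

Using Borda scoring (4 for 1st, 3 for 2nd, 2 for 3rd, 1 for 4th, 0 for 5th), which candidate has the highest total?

D

A: 7×3 + 7×4 + 5×1 + 6×3 + 7×1 + 5×4 + 7×1 = 106
B: 7×2 + 7×2 + 5×3 + 6×4 + 7×0 + 5×2 + 7×0 = 77
C: 7×0 + 7×0 + 5×0 + 6×2 + 7×2 + 5×0 + 7×3 = 47
D: 7×4 + 7×3 + 5×4 + 6×1 + 7×3 + 5×1 + 7×2 = 115
E: 7×1 + 7×1 + 5×2 + 6×0 + 7×4 + 5×3 + 7×4 = 95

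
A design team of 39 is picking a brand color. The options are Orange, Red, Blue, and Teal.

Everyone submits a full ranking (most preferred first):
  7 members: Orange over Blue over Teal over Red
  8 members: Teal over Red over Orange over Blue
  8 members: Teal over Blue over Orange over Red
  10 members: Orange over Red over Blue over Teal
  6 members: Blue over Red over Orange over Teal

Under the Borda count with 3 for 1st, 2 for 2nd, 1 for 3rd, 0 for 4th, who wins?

Orange: 7×3 + 8×1 + 8×1 + 10×3 + 6×1 = 73
Red: 7×0 + 8×2 + 8×0 + 10×2 + 6×2 = 48
Blue: 7×2 + 8×0 + 8×2 + 10×1 + 6×3 = 58
Teal: 7×1 + 8×3 + 8×3 + 10×0 + 6×0 = 55

Orange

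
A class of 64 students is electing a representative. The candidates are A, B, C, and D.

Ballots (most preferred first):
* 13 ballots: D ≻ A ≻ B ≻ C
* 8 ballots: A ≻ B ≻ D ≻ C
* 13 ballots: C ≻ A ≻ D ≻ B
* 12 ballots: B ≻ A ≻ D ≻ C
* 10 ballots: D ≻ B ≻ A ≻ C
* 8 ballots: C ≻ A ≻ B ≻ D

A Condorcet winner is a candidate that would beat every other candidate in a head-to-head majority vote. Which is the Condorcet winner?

A vs B: 42–22
A vs C: 43–21
A vs D: 41–23
A beats every other candidate.

A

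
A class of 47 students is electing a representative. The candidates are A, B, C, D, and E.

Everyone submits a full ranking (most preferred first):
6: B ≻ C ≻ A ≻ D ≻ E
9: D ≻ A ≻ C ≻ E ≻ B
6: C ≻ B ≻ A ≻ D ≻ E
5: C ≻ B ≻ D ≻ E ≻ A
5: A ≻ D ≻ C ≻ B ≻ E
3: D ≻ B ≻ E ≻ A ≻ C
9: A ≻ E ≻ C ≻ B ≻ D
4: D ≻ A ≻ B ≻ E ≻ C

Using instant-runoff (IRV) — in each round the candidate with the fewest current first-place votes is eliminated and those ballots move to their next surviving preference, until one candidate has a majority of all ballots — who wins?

Round 1: A 14, B 6, C 11, D 16, E 0. E eliminated.
Round 2: A 14, B 6, C 11, D 16. B eliminated.
Round 3: A 14, C 17, D 16. A eliminated.
Round 4: C 26, D 21. C has a majority (≥24).

C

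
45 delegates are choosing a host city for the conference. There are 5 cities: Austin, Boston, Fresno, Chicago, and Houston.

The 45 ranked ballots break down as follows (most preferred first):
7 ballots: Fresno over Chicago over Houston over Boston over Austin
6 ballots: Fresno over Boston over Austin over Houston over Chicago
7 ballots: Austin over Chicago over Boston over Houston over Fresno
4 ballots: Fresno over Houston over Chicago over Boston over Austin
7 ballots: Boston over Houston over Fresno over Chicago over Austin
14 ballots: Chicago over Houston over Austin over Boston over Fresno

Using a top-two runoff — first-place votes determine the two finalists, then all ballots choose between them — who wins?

Round 1 first-place votes: Austin 7, Boston 7, Fresno 17, Chicago 14, Houston 0. Fresno and Chicago advance.
Runoff: Fresno is ranked above Chicago on 24 ballots, Chicago above Fresno on 21.

Fresno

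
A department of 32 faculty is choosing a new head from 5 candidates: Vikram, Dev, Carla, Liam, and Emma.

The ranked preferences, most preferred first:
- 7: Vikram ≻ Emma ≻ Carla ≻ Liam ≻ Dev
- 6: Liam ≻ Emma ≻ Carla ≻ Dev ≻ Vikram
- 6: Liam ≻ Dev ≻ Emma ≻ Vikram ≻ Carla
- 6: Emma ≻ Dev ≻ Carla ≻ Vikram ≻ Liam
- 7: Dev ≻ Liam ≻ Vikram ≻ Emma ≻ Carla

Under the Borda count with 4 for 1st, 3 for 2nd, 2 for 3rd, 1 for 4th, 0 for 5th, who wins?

Emma

Vikram: 7×4 + 6×0 + 6×1 + 6×1 + 7×2 = 54
Dev: 7×0 + 6×1 + 6×3 + 6×3 + 7×4 = 70
Carla: 7×2 + 6×2 + 6×0 + 6×2 + 7×0 = 38
Liam: 7×1 + 6×4 + 6×4 + 6×0 + 7×3 = 76
Emma: 7×3 + 6×3 + 6×2 + 6×4 + 7×1 = 82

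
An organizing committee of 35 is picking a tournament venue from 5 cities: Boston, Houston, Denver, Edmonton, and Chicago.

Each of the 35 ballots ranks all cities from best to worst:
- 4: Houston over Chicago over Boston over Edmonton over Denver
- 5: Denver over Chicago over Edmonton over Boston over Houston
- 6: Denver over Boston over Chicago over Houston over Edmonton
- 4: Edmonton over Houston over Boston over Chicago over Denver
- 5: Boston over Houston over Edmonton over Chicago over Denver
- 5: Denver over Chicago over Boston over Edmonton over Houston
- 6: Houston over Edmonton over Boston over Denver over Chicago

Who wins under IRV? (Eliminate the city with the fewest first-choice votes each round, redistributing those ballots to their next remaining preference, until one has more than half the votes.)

Round 1: Boston 5, Houston 10, Denver 16, Edmonton 4, Chicago 0. Chicago eliminated.
Round 2: Boston 5, Houston 10, Denver 16, Edmonton 4. Edmonton eliminated.
Round 3: Boston 5, Houston 14, Denver 16. Boston eliminated.
Round 4: Houston 19, Denver 16. Houston has a majority (≥18).

Houston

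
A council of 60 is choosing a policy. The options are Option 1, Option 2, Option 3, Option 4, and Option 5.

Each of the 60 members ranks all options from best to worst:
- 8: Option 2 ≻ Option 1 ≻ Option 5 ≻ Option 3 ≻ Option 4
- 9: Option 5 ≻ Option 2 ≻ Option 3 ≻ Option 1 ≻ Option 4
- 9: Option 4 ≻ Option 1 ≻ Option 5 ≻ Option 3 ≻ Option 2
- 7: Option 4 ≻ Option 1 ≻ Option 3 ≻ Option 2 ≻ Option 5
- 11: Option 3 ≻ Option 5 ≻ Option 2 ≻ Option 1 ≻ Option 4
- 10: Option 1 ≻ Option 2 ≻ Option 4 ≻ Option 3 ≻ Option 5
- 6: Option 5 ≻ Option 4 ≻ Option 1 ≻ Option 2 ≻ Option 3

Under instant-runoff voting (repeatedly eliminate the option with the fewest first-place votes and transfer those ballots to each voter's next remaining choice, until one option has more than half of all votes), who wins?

Round 1: Option 1 10, Option 2 8, Option 3 11, Option 4 16, Option 5 15. Option 2 eliminated.
Round 2: Option 1 18, Option 3 11, Option 4 16, Option 5 15. Option 3 eliminated.
Round 3: Option 1 18, Option 4 16, Option 5 26. Option 4 eliminated.
Round 4: Option 1 34, Option 5 26. Option 1 has a majority (≥31).

Option 1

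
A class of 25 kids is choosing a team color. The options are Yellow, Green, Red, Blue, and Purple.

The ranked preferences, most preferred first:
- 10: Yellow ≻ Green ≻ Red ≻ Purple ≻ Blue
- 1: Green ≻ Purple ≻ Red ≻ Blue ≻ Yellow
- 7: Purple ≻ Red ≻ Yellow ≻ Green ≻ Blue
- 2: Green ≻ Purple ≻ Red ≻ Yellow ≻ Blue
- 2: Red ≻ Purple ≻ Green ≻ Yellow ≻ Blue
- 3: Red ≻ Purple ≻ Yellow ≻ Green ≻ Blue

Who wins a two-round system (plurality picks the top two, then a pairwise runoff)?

Purple

Round 1 first-place votes: Yellow 10, Green 3, Red 5, Blue 0, Purple 7. Yellow and Purple advance.
Runoff: Yellow is ranked above Purple on 10 ballots, Purple above Yellow on 15.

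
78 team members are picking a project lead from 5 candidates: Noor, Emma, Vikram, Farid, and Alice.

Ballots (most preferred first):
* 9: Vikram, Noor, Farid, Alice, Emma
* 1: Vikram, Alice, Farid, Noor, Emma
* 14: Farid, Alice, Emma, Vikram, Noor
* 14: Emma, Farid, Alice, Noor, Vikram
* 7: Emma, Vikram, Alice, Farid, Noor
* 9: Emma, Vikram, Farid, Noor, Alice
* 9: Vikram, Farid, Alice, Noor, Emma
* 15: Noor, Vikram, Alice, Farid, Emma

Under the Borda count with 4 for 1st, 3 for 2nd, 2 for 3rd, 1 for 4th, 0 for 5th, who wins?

Farid

Noor: 9×3 + 1×1 + 14×0 + 14×1 + 7×0 + 9×1 + 9×1 + 15×4 = 120
Emma: 9×0 + 1×0 + 14×2 + 14×4 + 7×4 + 9×4 + 9×0 + 15×0 = 148
Vikram: 9×4 + 1×4 + 14×1 + 14×0 + 7×3 + 9×3 + 9×4 + 15×3 = 183
Farid: 9×2 + 1×2 + 14×4 + 14×3 + 7×1 + 9×2 + 9×3 + 15×1 = 185
Alice: 9×1 + 1×3 + 14×3 + 14×2 + 7×2 + 9×0 + 9×2 + 15×2 = 144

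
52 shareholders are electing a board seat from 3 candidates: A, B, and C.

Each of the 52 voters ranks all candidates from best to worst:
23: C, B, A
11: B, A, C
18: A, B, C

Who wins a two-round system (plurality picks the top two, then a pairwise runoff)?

Round 1 first-place votes: A 18, B 11, C 23. C and A advance.
Runoff: C is ranked above A on 23 ballots, A above C on 29.

A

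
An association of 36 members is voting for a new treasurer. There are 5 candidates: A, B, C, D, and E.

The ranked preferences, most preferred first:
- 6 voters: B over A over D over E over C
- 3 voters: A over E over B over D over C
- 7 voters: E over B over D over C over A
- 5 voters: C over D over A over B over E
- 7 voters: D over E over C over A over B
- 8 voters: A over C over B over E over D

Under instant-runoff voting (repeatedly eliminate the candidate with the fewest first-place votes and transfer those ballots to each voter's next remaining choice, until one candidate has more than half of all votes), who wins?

Round 1: A 11, B 6, C 5, D 7, E 7. C eliminated.
Round 2: A 11, B 6, D 12, E 7. B eliminated.
Round 3: A 17, D 12, E 7. E eliminated.
Round 4: A 17, D 19. D has a majority (≥19).

D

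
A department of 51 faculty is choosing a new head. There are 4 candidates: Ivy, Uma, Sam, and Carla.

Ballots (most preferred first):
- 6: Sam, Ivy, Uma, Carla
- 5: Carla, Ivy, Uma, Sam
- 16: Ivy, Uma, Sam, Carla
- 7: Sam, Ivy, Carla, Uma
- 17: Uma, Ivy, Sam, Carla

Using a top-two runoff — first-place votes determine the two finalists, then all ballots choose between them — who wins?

Ivy

Round 1 first-place votes: Ivy 16, Uma 17, Sam 13, Carla 5. Uma and Ivy advance.
Runoff: Uma is ranked above Ivy on 17 ballots, Ivy above Uma on 34.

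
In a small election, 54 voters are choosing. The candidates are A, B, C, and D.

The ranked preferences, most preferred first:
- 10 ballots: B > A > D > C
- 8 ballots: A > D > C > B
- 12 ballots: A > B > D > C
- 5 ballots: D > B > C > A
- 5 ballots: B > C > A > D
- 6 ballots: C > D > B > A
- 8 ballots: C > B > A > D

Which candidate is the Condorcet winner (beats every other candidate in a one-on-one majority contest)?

B vs A: 34–20
B vs C: 32–22
B vs D: 35–19
B beats every other candidate.

B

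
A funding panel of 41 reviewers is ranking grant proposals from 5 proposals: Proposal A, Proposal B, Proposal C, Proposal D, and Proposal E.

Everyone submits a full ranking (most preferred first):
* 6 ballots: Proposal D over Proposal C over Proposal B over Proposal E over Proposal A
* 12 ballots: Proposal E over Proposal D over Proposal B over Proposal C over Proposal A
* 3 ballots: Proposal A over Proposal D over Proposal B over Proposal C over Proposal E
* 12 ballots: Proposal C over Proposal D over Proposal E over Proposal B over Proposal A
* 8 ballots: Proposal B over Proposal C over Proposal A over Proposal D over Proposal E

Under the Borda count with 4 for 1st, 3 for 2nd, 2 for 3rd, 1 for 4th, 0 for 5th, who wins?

Proposal A: 6×0 + 12×0 + 3×4 + 12×0 + 8×2 = 28
Proposal B: 6×2 + 12×2 + 3×2 + 12×1 + 8×4 = 86
Proposal C: 6×3 + 12×1 + 3×1 + 12×4 + 8×3 = 105
Proposal D: 6×4 + 12×3 + 3×3 + 12×3 + 8×1 = 113
Proposal E: 6×1 + 12×4 + 3×0 + 12×2 + 8×0 = 78

Proposal D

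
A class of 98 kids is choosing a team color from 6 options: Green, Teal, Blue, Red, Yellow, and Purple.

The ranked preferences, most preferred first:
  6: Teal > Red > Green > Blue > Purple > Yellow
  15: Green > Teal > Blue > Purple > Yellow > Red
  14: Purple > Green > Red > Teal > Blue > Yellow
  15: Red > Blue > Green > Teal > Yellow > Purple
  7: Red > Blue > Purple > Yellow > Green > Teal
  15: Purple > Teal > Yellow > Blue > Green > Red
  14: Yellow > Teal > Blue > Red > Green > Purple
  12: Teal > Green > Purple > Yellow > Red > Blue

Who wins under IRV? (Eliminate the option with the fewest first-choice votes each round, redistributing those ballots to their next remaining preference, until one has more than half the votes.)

Round 1: Green 15, Teal 18, Blue 0, Red 22, Yellow 14, Purple 29. Blue eliminated.
Round 2: Green 15, Teal 18, Red 22, Yellow 14, Purple 29. Yellow eliminated.
Round 3: Green 15, Teal 32, Red 22, Purple 29. Green eliminated.
Round 4: Teal 47, Red 22, Purple 29. Red eliminated.
Round 5: Teal 62, Purple 36. Teal has a majority (≥50).

Teal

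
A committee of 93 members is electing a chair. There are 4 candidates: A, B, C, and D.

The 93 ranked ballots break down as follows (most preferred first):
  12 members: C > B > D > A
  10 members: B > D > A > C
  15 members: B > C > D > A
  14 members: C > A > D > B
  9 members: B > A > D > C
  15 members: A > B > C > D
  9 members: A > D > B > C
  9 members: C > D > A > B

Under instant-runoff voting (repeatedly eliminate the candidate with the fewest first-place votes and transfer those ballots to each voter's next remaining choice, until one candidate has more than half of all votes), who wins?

Round 1: A 24, B 34, C 35, D 0. D eliminated.
Round 2: A 24, B 34, C 35. A eliminated.
Round 3: B 58, C 35. B has a majority (≥47).

B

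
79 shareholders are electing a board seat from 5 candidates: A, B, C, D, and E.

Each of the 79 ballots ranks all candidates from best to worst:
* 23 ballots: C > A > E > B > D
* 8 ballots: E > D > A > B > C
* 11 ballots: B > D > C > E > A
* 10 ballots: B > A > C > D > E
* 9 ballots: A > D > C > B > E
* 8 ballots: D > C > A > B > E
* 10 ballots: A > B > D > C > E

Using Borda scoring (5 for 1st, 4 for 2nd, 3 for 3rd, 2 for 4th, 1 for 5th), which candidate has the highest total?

A: 23×4 + 8×3 + 11×1 + 10×4 + 9×5 + 8×3 + 10×5 = 286
B: 23×2 + 8×2 + 11×5 + 10×5 + 9×2 + 8×2 + 10×4 = 241
C: 23×5 + 8×1 + 11×3 + 10×3 + 9×3 + 8×4 + 10×2 = 265
D: 23×1 + 8×4 + 11×4 + 10×2 + 9×4 + 8×5 + 10×3 = 225
E: 23×3 + 8×5 + 11×2 + 10×1 + 9×1 + 8×1 + 10×1 = 168

A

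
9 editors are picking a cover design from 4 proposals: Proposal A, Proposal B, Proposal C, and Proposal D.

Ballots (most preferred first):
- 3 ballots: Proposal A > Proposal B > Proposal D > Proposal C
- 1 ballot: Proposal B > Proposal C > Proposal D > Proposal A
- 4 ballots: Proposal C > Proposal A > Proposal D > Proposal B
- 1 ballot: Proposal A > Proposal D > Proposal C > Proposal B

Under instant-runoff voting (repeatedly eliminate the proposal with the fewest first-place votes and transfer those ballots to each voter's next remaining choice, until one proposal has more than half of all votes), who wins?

Round 1: Proposal A 4, Proposal B 1, Proposal C 4, Proposal D 0. Proposal D eliminated.
Round 2: Proposal A 4, Proposal B 1, Proposal C 4. Proposal B eliminated.
Round 3: Proposal A 4, Proposal C 5. Proposal C has a majority (≥5).

Proposal C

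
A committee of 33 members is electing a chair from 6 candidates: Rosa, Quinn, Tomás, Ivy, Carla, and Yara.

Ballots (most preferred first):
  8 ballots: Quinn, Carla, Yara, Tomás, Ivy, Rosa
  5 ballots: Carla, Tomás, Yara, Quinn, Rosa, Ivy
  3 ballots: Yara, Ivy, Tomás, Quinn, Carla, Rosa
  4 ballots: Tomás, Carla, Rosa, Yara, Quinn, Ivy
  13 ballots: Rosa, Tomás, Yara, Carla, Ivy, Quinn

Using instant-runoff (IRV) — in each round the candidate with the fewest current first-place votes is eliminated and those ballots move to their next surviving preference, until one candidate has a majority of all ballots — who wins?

Round 1: Rosa 13, Quinn 8, Tomás 4, Ivy 0, Carla 5, Yara 3. Ivy eliminated.
Round 2: Rosa 13, Quinn 8, Tomás 4, Carla 5, Yara 3. Yara eliminated.
Round 3: Rosa 13, Quinn 8, Tomás 7, Carla 5. Carla eliminated.
Round 4: Rosa 13, Quinn 8, Tomás 12. Quinn eliminated.
Round 5: Rosa 13, Tomás 20. Tomás has a majority (≥17).

Tomás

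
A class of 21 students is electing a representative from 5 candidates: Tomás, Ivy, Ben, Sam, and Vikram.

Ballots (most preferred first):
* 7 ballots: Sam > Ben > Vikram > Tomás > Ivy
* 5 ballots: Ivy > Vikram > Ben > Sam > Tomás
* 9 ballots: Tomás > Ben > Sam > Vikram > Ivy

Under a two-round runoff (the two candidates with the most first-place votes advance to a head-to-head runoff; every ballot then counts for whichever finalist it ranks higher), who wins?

Round 1 first-place votes: Tomás 9, Ivy 5, Ben 0, Sam 7, Vikram 0. Tomás and Sam advance.
Runoff: Tomás is ranked above Sam on 9 ballots, Sam above Tomás on 12.

Sam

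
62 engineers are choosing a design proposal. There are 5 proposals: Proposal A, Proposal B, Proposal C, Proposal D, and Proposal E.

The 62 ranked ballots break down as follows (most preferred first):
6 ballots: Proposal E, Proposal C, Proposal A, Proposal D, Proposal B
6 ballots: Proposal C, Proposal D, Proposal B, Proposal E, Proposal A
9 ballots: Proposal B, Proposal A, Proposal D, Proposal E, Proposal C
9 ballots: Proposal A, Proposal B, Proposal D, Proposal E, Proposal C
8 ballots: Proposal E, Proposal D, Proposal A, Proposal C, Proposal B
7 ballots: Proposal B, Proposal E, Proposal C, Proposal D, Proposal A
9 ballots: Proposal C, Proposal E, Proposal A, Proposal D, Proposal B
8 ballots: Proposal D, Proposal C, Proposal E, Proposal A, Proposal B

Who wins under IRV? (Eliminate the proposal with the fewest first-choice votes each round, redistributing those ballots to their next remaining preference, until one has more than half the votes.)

Round 1: Proposal A 9, Proposal B 16, Proposal C 15, Proposal D 8, Proposal E 14. Proposal D eliminated.
Round 2: Proposal A 9, Proposal B 16, Proposal C 23, Proposal E 14. Proposal A eliminated.
Round 3: Proposal B 25, Proposal C 23, Proposal E 14. Proposal E eliminated.
Round 4: Proposal B 25, Proposal C 37. Proposal C has a majority (≥32).

Proposal C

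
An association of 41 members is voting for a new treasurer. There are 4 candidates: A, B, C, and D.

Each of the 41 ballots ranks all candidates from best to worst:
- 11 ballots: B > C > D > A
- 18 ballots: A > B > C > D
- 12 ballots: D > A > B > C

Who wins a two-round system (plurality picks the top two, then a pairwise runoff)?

Round 1 first-place votes: A 18, B 11, C 0, D 12. A and D advance.
Runoff: A is ranked above D on 18 ballots, D above A on 23.

D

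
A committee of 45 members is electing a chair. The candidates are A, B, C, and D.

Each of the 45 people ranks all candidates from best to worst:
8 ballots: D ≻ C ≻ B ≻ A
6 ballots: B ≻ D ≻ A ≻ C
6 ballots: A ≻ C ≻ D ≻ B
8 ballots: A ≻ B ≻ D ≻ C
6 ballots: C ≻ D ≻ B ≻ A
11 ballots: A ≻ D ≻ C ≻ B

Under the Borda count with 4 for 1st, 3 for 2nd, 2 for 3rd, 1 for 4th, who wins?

D

A: 8×1 + 6×2 + 6×4 + 8×4 + 6×1 + 11×4 = 126
B: 8×2 + 6×4 + 6×1 + 8×3 + 6×2 + 11×1 = 93
C: 8×3 + 6×1 + 6×3 + 8×1 + 6×4 + 11×2 = 102
D: 8×4 + 6×3 + 6×2 + 8×2 + 6×3 + 11×3 = 129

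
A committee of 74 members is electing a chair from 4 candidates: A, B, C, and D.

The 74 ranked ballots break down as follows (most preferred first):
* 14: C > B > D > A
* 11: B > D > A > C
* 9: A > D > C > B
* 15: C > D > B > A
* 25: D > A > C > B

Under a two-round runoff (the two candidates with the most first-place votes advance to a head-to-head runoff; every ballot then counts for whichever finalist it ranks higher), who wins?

Round 1 first-place votes: A 9, B 11, C 29, D 25. C and D advance.
Runoff: C is ranked above D on 29 ballots, D above C on 45.

D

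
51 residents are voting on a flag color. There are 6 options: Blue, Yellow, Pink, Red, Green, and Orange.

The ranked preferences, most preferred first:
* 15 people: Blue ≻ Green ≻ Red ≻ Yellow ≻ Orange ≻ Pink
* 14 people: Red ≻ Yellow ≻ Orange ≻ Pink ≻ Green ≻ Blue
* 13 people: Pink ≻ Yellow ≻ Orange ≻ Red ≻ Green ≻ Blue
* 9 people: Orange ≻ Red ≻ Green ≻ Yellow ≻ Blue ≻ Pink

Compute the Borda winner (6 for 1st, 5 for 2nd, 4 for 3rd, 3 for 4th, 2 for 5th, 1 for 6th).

Red

Blue: 15×6 + 14×1 + 13×1 + 9×2 = 135
Yellow: 15×3 + 14×5 + 13×5 + 9×3 = 207
Pink: 15×1 + 14×3 + 13×6 + 9×1 = 144
Red: 15×4 + 14×6 + 13×3 + 9×5 = 228
Green: 15×5 + 14×2 + 13×2 + 9×4 = 165
Orange: 15×2 + 14×4 + 13×4 + 9×6 = 192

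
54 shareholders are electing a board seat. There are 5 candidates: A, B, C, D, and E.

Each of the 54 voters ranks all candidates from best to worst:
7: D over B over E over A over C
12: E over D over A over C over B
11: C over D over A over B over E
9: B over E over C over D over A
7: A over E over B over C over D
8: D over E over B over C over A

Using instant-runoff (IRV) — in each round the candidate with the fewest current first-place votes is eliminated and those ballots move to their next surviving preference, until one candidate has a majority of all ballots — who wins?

E

Round 1: A 7, B 9, C 11, D 15, E 12. A eliminated.
Round 2: B 9, C 11, D 15, E 19. B eliminated.
Round 3: C 11, D 15, E 28. E has a majority (≥28).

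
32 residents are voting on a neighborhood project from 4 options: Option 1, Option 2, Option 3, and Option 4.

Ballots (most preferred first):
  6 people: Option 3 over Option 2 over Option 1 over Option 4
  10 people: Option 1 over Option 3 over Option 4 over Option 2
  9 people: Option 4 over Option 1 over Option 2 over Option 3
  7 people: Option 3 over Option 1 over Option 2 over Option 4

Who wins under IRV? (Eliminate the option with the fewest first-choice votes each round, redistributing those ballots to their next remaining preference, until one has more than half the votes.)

Option 1

Round 1: Option 1 10, Option 2 0, Option 3 13, Option 4 9. Option 2 eliminated.
Round 2: Option 1 10, Option 3 13, Option 4 9. Option 4 eliminated.
Round 3: Option 1 19, Option 3 13. Option 1 has a majority (≥17).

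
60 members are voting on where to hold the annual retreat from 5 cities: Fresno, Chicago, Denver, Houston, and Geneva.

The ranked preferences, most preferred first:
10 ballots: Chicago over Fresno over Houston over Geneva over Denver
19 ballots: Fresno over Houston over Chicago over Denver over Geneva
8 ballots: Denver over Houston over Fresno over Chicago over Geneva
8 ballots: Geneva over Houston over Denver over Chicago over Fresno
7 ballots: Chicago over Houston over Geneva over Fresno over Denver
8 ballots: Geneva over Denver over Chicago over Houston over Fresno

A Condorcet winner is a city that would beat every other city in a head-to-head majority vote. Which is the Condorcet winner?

Houston vs Fresno: 31–29
Houston vs Chicago: 35–25
Houston vs Denver: 44–16
Houston vs Geneva: 44–16
Houston beats every other city.

Houston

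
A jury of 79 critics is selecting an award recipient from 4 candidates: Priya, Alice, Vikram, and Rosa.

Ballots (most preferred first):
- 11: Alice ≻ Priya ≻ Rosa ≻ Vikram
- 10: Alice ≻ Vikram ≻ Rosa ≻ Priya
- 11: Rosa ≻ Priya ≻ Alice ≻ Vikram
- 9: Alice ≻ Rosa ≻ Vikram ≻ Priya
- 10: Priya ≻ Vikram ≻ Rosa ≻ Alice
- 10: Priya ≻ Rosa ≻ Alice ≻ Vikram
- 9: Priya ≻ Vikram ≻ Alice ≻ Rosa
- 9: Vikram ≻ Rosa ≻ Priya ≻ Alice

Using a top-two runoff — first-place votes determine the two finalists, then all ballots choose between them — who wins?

Priya

Round 1 first-place votes: Priya 29, Alice 30, Vikram 9, Rosa 11. Alice and Priya advance.
Runoff: Alice is ranked above Priya on 30 ballots, Priya above Alice on 49.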